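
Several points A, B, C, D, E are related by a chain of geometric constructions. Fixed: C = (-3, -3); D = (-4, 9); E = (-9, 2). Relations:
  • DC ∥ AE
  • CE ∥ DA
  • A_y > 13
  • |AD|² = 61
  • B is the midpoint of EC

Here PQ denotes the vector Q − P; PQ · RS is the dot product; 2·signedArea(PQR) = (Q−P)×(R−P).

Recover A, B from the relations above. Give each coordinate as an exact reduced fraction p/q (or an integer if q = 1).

A = (-10, 14)
B = (-6, -1/2)

1. A_x = -10  [DC ∥ AE ∩ CE ∥ DA]
2. A_y = 14  [DC ∥ AE ∩ CE ∥ DA]
   → A = (-10, 14)
3. B_x = -6  [B is the midpoint of EC]
4. B_y = -1/2  [B is the midpoint of EC]
   → B = (-6, -1/2)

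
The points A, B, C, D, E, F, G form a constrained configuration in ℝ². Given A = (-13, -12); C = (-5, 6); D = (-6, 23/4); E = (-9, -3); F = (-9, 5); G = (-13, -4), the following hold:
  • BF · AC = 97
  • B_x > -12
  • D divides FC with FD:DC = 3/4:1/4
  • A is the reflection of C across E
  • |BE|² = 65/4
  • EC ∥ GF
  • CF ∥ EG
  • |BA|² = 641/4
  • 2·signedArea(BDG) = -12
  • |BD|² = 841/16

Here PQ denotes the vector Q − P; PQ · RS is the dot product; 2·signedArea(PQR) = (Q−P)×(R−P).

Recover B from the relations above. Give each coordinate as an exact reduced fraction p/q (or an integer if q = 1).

1. B_x = -11  [2·signedArea(BDG) = -12 ∩ BF · AC = 97]
2. B_y = 1/2  [2·signedArea(BDG) = -12 ∩ BF · AC = 97]
   → B = (-11, 1/2)

B = (-11, 1/2)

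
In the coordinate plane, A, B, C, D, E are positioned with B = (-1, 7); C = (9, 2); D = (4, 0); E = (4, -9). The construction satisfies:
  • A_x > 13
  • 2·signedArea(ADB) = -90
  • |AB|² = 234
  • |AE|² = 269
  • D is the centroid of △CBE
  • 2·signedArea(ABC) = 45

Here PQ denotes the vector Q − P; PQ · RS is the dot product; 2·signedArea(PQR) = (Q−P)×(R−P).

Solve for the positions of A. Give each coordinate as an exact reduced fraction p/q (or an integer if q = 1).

1. A_x = 14  [2·signedArea(ADB) = -90 ∩ 2·signedArea(ABC) = 45]
2. A_y = 4  [2·signedArea(ADB) = -90 ∩ 2·signedArea(ABC) = 45]
   → A = (14, 4)

A = (14, 4)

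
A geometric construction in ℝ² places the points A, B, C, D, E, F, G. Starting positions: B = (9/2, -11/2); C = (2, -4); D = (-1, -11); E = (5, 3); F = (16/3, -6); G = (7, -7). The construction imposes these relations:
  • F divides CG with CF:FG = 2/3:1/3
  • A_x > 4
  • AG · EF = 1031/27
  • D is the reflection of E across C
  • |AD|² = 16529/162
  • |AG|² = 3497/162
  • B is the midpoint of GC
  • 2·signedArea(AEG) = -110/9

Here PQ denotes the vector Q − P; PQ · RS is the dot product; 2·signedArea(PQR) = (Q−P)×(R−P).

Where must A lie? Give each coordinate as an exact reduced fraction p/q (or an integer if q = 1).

1. A_x = 89/18  [2·signedArea(AEG) = -110/9 ∩ AG · EF = 1031/27]
2. A_y = -17/6  [2·signedArea(AEG) = -110/9 ∩ AG · EF = 1031/27]
   → A = (89/18, -17/6)

A = (89/18, -17/6)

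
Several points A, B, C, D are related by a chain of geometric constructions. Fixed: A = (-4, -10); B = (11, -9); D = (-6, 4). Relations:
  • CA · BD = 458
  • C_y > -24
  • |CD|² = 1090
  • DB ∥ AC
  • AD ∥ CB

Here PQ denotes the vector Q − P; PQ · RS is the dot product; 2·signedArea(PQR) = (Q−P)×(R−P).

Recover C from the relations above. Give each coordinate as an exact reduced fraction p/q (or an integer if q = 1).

C = (13, -23)

1. C_x = 13  [AD ∥ CB ∩ DB ∥ AC]
2. C_y = -23  [AD ∥ CB ∩ DB ∥ AC]
   → C = (13, -23)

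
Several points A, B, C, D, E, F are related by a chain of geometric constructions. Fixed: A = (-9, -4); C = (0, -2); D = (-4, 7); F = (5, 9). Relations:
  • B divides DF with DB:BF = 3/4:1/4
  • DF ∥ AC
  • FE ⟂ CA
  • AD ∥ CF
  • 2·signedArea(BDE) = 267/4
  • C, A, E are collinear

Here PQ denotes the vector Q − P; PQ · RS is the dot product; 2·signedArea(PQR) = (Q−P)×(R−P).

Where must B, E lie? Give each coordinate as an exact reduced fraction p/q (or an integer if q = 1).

B = (11/4, 17/2)
E = (603/85, -36/85)

1. B_x = 11/4  [B divides DF with DB:BF = 3/4:1/4]
2. B_y = 17/2  [B divides DF with DB:BF = 3/4:1/4]
   → B = (11/4, 17/2)
3. E_x = 603/85  [C, A, E are collinear ∩ FE ⟂ CA]
4. E_y = -36/85  [C, A, E are collinear ∩ FE ⟂ CA]
   → E = (603/85, -36/85)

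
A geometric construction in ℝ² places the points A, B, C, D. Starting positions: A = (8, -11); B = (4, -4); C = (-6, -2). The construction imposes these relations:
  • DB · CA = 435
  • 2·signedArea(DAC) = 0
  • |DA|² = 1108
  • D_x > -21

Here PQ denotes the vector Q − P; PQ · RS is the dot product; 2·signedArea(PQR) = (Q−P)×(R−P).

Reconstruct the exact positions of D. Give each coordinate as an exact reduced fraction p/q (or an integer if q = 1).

1. D_x = -20  [2·signedArea(DAC) = 0 ∩ DB · CA = 435]
2. D_y = 7  [2·signedArea(DAC) = 0 ∩ DB · CA = 435]
   → D = (-20, 7)

D = (-20, 7)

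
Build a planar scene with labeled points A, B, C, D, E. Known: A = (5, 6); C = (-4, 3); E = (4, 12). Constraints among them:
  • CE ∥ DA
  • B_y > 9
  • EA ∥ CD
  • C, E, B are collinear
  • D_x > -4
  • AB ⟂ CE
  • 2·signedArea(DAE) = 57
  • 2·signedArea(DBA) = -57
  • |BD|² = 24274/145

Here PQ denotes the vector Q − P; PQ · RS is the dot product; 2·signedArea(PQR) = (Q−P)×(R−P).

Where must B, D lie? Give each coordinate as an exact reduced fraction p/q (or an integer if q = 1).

B = (212/145, 1326/145)
D = (-3, -3)

1. B_x = 212/145  [C, E, B are collinear ∩ AB ⟂ CE]
2. B_y = 1326/145  [C, E, B are collinear ∩ AB ⟂ CE]
   → B = (212/145, 1326/145)
3. D_x = -3  [CE ∥ DA ∩ EA ∥ CD]
4. D_y = -3  [CE ∥ DA ∩ EA ∥ CD]
   → D = (-3, -3)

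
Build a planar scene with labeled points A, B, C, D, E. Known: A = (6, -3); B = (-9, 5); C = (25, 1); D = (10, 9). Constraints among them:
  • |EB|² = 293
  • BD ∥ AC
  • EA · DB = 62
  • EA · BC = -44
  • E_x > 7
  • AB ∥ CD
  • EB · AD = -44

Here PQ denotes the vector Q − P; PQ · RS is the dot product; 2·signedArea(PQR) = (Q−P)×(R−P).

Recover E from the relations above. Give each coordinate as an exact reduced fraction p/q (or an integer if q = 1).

1. E_x = 8  [EA · BC = -44 ∩ EB · AD = -44]
2. E_y = 3  [EA · BC = -44 ∩ EB · AD = -44]
   → E = (8, 3)

E = (8, 3)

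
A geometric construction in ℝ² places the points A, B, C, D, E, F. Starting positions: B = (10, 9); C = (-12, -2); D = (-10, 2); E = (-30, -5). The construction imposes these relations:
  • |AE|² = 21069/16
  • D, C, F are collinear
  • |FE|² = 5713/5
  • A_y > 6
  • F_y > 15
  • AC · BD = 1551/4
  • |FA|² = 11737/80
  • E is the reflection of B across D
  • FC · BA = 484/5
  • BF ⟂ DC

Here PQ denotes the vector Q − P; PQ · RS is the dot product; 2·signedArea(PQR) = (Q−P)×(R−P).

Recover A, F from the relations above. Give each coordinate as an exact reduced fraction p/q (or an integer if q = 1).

1. F_x = -16/5  [D, C, F are collinear ∩ BF ⟂ DC]
2. F_y = 78/5  [D, C, F are collinear ∩ BF ⟂ DC]
   → F = (-16/5, 78/5)
3. A_x = 9/2  [AC · BD = 1551/4 ∩ FC · BA = 484/5]
4. A_y = 25/4  [AC · BD = 1551/4 ∩ FC · BA = 484/5]
   → A = (9/2, 25/4)

A = (9/2, 25/4)
F = (-16/5, 78/5)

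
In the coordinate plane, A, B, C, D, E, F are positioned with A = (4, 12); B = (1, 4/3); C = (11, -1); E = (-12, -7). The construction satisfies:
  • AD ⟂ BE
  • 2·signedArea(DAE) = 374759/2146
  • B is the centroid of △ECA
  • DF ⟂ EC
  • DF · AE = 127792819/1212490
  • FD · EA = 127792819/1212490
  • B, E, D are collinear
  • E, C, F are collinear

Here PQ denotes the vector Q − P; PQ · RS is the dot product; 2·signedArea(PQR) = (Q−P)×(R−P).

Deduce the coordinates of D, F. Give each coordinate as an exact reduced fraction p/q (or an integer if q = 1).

D = (17109/2146, 12453/2146)
F = (11915139/1212490, -791756/606245)

1. D_x = 17109/2146  [B, E, D are collinear ∩ AD ⟂ BE]
2. D_y = 12453/2146  [B, E, D are collinear ∩ AD ⟂ BE]
   → D = (17109/2146, 12453/2146)
3. F_x = 11915139/1212490  [E, C, F are collinear ∩ DF ⟂ EC]
4. F_y = -791756/606245  [E, C, F are collinear ∩ DF ⟂ EC]
   → F = (11915139/1212490, -791756/606245)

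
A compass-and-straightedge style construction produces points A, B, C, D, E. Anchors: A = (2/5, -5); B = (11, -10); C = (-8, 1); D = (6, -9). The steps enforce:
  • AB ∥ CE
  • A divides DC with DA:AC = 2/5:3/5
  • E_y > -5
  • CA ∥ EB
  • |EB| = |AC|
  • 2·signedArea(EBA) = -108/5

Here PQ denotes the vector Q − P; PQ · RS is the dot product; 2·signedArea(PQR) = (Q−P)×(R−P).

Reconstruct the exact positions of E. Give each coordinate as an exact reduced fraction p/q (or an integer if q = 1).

1. E_x = 13/5  [CA ∥ EB ∩ AB ∥ CE]
2. E_y = -4  [CA ∥ EB ∩ AB ∥ CE]
   → E = (13/5, -4)

E = (13/5, -4)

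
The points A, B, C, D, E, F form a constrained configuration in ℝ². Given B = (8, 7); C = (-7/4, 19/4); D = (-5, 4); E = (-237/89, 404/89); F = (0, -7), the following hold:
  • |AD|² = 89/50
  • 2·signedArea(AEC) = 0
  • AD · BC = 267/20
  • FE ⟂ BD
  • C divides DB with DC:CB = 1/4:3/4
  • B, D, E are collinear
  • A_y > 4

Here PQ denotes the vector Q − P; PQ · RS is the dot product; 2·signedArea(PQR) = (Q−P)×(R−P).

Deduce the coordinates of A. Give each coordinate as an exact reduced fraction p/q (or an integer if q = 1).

A = (-37/10, 43/10)

1. A_x = -37/10  [2·signedArea(AEC) = 0 ∩ AD · BC = 267/20]
2. A_y = 43/10  [2·signedArea(AEC) = 0 ∩ AD · BC = 267/20]
   → A = (-37/10, 43/10)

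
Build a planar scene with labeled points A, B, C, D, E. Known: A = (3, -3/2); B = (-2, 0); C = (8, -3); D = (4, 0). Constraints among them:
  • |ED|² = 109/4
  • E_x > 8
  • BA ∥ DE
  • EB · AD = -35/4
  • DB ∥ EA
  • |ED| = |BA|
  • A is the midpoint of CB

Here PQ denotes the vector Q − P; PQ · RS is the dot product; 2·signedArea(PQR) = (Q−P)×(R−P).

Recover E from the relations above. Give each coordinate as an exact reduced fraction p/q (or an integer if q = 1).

E = (9, -3/2)

1. E_x = 9  [DB ∥ EA ∩ BA ∥ DE]
2. E_y = -3/2  [DB ∥ EA ∩ BA ∥ DE]
   → E = (9, -3/2)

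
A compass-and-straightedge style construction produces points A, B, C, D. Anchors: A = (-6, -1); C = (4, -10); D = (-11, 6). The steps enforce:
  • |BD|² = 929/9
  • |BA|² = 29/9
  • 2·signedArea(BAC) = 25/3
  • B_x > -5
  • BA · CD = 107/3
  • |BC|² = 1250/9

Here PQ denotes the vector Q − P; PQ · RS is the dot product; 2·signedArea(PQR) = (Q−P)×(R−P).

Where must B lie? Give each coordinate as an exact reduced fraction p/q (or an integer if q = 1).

B = (-13/3, -5/3)

1. B_x = -13/3  [2·signedArea(BAC) = 25/3 ∩ BA · CD = 107/3]
2. B_y = -5/3  [2·signedArea(BAC) = 25/3 ∩ BA · CD = 107/3]
   → B = (-13/3, -5/3)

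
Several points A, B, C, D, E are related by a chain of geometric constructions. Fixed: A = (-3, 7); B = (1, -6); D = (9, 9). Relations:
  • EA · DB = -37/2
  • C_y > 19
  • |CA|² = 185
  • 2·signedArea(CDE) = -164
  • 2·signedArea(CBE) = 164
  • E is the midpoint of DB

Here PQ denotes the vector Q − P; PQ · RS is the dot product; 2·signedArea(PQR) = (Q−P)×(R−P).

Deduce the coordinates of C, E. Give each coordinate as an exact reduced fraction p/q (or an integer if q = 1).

1. E_x = 5  [E is the midpoint of DB]
2. E_y = 3/2  [E is the midpoint of DB]
   → E = (5, 3/2)
3. C_x = -7  [line -15/2·x + 4·y + -265/2 = 0 ∩ |CA|² = 185]
4. C_y = 20  [line -15/2·x + 4·y + -265/2 = 0 ∩ |CA|² = 185]
   → C = (-7, 20)

C = (-7, 20)
E = (5, 3/2)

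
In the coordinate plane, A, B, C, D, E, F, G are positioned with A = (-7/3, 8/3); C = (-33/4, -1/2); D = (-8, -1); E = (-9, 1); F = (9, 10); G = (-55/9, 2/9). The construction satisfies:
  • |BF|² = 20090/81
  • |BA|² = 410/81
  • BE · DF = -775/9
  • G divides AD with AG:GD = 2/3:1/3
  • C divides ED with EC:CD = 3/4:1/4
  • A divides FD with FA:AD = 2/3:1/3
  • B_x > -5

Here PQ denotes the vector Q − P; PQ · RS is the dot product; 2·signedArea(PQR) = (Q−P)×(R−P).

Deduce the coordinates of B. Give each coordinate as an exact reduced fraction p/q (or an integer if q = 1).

1. B_x = -38/9  [line -17·x + -11·y + -503/9 = 0 ∩ |BF|² = 20090/81]
2. B_y = 13/9  [line -17·x + -11·y + -503/9 = 0 ∩ |BF|² = 20090/81]
   → B = (-38/9, 13/9)

B = (-38/9, 13/9)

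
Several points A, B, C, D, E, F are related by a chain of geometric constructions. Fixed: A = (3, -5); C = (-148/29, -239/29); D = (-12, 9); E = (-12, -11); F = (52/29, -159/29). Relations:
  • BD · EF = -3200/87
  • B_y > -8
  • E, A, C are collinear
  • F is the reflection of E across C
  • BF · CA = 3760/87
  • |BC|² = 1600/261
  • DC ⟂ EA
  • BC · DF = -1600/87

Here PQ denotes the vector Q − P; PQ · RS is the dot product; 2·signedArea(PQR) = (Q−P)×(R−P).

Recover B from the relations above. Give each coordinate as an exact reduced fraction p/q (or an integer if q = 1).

1. B_x = -244/87  [BF · CA = 3760/87 ∩ BC · DF = -1600/87]
2. B_y = -637/87  [BF · CA = 3760/87 ∩ BC · DF = -1600/87]
   → B = (-244/87, -637/87)

B = (-244/87, -637/87)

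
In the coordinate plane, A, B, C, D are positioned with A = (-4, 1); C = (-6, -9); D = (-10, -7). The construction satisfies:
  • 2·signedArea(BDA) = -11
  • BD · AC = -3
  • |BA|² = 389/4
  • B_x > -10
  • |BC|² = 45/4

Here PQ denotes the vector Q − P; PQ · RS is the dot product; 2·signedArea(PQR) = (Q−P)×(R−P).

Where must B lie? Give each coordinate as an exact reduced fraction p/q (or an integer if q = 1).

1. B_x = -9  [2·signedArea(BDA) = -11 ∩ BD · AC = -3]
2. B_y = -15/2  [2·signedArea(BDA) = -11 ∩ BD · AC = -3]
   → B = (-9, -15/2)

B = (-9, -15/2)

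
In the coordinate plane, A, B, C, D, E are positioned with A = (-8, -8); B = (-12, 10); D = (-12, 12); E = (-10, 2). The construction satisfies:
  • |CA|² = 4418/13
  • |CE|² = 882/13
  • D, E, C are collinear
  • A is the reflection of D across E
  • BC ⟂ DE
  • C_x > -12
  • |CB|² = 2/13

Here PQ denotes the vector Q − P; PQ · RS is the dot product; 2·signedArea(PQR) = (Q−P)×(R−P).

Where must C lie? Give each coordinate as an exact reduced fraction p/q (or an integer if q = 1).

C = (-151/13, 131/13)

1. C_x = -151/13  [D, E, C are collinear ∩ BC ⟂ DE]
2. C_y = 131/13  [D, E, C are collinear ∩ BC ⟂ DE]
   → C = (-151/13, 131/13)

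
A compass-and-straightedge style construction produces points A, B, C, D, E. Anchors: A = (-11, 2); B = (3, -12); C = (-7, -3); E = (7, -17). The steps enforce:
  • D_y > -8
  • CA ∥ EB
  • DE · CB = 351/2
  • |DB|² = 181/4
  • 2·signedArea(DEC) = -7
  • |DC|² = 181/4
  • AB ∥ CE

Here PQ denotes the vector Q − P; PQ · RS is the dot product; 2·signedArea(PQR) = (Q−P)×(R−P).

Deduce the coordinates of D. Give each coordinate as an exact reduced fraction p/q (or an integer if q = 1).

D = (-2, -15/2)

1. D_x = -2  [2·signedArea(DEC) = -7 ∩ DE · CB = 351/2]
2. D_y = -15/2  [2·signedArea(DEC) = -7 ∩ DE · CB = 351/2]
   → D = (-2, -15/2)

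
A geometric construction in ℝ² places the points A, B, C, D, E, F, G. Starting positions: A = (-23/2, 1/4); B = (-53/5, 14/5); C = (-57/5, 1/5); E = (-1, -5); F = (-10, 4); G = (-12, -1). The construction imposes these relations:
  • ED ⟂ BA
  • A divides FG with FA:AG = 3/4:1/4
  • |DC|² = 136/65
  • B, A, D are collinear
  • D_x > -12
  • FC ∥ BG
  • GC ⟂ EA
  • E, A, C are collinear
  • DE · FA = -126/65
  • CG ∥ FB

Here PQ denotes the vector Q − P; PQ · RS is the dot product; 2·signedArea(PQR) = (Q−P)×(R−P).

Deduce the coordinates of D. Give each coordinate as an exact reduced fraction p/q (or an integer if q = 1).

D = (-779/65, -73/65)

1. D_x = -779/65  [B, A, D are collinear ∩ ED ⟂ BA]
2. D_y = -73/65  [B, A, D are collinear ∩ ED ⟂ BA]
   → D = (-779/65, -73/65)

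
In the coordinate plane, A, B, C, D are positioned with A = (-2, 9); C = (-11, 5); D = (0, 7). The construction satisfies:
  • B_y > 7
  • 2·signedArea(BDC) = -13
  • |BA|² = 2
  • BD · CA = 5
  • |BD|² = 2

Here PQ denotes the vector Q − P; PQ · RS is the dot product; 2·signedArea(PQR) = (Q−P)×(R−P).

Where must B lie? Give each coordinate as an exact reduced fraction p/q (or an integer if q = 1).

B = (-1, 8)

1. B_x = -1  [2·signedArea(BDC) = -13 ∩ BD · CA = 5]
2. B_y = 8  [2·signedArea(BDC) = -13 ∩ BD · CA = 5]
   → B = (-1, 8)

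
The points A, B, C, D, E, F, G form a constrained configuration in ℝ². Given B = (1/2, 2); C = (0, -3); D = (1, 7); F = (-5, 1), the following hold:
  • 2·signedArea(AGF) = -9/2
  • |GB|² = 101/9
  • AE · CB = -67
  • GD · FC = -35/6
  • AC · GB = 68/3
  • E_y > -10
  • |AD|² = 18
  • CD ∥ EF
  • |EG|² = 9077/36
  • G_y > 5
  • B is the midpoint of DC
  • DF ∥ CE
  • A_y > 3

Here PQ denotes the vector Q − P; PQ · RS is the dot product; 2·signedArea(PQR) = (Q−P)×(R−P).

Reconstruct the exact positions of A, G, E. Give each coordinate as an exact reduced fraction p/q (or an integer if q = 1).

A = (-2, 4)
E = (-6, -9)
G = (5/6, 16/3)

1. G_x = 5/6  [line -5·x + 4·y + -103/6 = 0 ∩ |GB|² = 101/9]
2. G_y = 16/3  [line -5·x + 4·y + -103/6 = 0 ∩ |GB|² = 101/9]
   → G = (5/6, 16/3)
3. E_x = -6  [CD ∥ EF ∩ DF ∥ CE]
4. E_y = -9  [CD ∥ EF ∩ DF ∥ CE]
   → E = (-6, -9)
5. A_x = -2  [AC · GB = 68/3 ∩ 2·signedArea(AGF) = -9/2]
6. A_y = 4  [AC · GB = 68/3 ∩ 2·signedArea(AGF) = -9/2]
   → A = (-2, 4)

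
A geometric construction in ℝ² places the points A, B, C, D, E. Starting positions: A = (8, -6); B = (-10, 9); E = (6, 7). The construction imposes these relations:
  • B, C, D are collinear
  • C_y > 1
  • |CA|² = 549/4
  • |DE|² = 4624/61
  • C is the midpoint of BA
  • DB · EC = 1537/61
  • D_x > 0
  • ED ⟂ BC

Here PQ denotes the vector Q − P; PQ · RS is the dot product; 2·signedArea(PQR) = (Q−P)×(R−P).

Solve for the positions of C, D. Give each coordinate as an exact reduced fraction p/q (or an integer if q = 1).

1. C_x = -1  [C is the midpoint of BA]
2. C_y = 3/2  [C is the midpoint of BA]
   → C = (-1, 3/2)
3. D_x = 26/61  [B, C, D are collinear ∩ ED ⟂ BC]
4. D_y = 19/61  [B, C, D are collinear ∩ ED ⟂ BC]
   → D = (26/61, 19/61)

C = (-1, 3/2)
D = (26/61, 19/61)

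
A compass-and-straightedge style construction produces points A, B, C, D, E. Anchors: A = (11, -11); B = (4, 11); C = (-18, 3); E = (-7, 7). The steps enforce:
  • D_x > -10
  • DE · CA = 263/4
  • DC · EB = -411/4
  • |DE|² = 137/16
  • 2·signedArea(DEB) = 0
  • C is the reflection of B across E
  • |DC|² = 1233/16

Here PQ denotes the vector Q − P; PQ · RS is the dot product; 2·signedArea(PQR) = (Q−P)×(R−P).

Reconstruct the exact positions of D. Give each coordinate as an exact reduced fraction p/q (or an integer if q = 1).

1. D_x = -39/4  [2·signedArea(DEB) = 0 ∩ DE · CA = 263/4]
2. D_y = 6  [2·signedArea(DEB) = 0 ∩ DE · CA = 263/4]
   → D = (-39/4, 6)

D = (-39/4, 6)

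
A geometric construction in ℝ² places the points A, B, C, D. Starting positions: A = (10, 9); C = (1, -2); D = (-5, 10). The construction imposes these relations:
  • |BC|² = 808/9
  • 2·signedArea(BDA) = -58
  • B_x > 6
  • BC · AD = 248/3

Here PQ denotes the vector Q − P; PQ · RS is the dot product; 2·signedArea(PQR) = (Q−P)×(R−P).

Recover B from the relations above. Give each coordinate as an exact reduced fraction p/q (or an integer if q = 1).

1. B_x = 7  [2·signedArea(BDA) = -58 ∩ BC · AD = 248/3]
2. B_y = 16/3  [2·signedArea(BDA) = -58 ∩ BC · AD = 248/3]
   → B = (7, 16/3)

B = (7, 16/3)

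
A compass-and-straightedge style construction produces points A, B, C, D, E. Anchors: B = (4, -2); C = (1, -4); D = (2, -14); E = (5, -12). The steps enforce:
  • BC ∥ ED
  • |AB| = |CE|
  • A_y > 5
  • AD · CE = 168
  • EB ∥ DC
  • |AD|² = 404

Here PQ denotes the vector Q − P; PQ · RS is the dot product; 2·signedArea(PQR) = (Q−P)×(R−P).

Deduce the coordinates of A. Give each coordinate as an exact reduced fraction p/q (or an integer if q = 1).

A = (0, 6)

1. A_x = 0  [line -4·x + 8·y + -48 = 0 ∩ |AD|² = 404]
2. A_y = 6  [line -4·x + 8·y + -48 = 0 ∩ |AD|² = 404]
   → A = (0, 6)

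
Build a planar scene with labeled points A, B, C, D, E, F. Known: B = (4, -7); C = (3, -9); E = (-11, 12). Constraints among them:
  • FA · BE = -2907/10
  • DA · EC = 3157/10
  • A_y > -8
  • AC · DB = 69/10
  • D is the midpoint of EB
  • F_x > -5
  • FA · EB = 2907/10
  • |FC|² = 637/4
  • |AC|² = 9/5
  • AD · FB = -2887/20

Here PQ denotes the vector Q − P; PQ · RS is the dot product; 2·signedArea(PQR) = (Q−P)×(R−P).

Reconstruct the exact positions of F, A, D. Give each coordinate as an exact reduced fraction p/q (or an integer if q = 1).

1. D_x = -7/2  [D is the midpoint of EB]
2. D_y = 5/2  [D is the midpoint of EB]
   → D = (-7/2, 5/2)
3. A_x = 18/5  [AC · DB = 69/10 ∩ DA · EC = 3157/10]
4. A_y = -39/5  [AC · DB = 69/10 ∩ DA · EC = 3157/10]
   → A = (18/5, -39/5)
5. F_x = -4  [FA · EB = 2907/10 ∩ AD · FB = -2887/20]
6. F_y = 3/2  [FA · EB = 2907/10 ∩ AD · FB = -2887/20]
   → F = (-4, 3/2)

A = (18/5, -39/5)
D = (-7/2, 5/2)
F = (-4, 3/2)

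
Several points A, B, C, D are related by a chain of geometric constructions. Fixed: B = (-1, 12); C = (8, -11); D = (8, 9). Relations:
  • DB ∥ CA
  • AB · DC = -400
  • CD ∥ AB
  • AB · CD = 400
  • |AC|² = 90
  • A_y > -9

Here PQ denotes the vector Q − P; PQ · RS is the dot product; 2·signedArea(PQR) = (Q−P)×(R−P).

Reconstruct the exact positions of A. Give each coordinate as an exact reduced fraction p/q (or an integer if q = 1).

A = (-1, -8)

1. A_x = -1  [CD ∥ AB ∩ DB ∥ CA]
2. A_y = -8  [CD ∥ AB ∩ DB ∥ CA]
   → A = (-1, -8)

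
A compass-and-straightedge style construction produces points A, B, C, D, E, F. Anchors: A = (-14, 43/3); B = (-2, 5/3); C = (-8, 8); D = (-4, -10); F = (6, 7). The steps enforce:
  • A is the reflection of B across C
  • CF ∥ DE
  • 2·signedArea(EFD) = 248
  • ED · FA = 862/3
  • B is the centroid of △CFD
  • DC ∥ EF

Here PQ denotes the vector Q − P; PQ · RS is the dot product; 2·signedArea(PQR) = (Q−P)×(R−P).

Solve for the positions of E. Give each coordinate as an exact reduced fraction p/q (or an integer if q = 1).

1. E_x = 10  [DC ∥ EF ∩ CF ∥ DE]
2. E_y = -11  [DC ∥ EF ∩ CF ∥ DE]
   → E = (10, -11)

E = (10, -11)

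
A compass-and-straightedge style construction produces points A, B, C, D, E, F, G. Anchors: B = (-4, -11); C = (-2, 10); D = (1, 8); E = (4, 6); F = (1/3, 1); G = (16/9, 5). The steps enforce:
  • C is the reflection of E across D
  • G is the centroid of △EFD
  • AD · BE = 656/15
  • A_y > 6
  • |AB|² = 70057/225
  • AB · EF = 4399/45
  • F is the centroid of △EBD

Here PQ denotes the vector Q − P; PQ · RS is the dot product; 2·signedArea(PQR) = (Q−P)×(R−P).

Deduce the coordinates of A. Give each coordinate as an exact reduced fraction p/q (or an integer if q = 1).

1. A_x = -16/15  [AB · EF = 4399/45 ∩ AD · BE = 656/15]
2. A_y = 32/5  [AB · EF = 4399/45 ∩ AD · BE = 656/15]
   → A = (-16/15, 32/5)

A = (-16/15, 32/5)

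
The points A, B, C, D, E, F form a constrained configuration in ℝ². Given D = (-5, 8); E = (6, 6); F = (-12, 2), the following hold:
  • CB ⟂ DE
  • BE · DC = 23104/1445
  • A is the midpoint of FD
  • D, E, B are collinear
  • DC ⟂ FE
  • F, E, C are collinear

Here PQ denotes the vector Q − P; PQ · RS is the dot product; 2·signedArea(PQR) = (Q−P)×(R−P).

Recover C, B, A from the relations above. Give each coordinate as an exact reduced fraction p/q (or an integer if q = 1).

1. C_x = -69/17  [F, E, C are collinear ∩ DC ⟂ FE]
2. C_y = 64/17  [F, E, C are collinear ∩ DC ⟂ FE]
   → C = (-69/17, 64/17)
3. B_x = -1421/425  [D, E, B are collinear ∩ CB ⟂ DE]
4. B_y = 3272/425  [D, E, B are collinear ∩ CB ⟂ DE]
   → B = (-1421/425, 3272/425)
5. A_x = -17/2  [A is the midpoint of FD]
6. A_y = 5  [A is the midpoint of FD]
   → A = (-17/2, 5)

A = (-17/2, 5)
B = (-1421/425, 3272/425)
C = (-69/17, 64/17)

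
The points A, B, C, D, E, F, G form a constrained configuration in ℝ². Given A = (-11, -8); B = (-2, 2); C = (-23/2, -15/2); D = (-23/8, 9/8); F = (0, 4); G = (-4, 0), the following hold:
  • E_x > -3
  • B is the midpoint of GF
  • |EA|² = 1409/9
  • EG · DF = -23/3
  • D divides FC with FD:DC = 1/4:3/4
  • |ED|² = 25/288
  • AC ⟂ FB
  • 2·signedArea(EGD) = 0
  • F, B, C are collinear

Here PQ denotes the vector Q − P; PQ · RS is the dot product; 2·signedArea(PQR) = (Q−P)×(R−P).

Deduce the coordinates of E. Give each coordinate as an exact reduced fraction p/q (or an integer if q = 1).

1. E_x = -8/3  [2·signedArea(EGD) = 0 ∩ EG · DF = -23/3]
2. E_y = 4/3  [2·signedArea(EGD) = 0 ∩ EG · DF = -23/3]
   → E = (-8/3, 4/3)

E = (-8/3, 4/3)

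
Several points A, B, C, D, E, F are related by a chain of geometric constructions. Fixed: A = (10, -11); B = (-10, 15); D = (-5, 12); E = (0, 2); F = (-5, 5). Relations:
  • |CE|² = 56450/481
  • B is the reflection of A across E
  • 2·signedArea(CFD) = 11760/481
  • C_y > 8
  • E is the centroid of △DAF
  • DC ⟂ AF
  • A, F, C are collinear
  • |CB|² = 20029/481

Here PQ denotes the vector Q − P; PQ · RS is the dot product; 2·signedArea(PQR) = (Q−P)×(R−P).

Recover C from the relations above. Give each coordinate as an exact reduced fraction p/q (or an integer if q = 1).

C = (-4085/481, 4197/481)

1. C_x = -4085/481  [A, F, C are collinear ∩ DC ⟂ AF]
2. C_y = 4197/481  [A, F, C are collinear ∩ DC ⟂ AF]
   → C = (-4085/481, 4197/481)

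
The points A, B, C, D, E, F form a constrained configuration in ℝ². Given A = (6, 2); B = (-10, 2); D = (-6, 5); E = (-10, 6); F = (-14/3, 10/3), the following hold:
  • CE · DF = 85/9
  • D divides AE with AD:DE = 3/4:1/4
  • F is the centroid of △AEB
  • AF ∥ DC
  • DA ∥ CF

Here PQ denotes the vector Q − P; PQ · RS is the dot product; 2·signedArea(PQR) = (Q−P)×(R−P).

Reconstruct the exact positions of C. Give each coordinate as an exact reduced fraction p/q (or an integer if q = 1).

1. C_x = -50/3  [DA ∥ CF ∩ AF ∥ DC]
2. C_y = 19/3  [DA ∥ CF ∩ AF ∥ DC]
   → C = (-50/3, 19/3)

C = (-50/3, 19/3)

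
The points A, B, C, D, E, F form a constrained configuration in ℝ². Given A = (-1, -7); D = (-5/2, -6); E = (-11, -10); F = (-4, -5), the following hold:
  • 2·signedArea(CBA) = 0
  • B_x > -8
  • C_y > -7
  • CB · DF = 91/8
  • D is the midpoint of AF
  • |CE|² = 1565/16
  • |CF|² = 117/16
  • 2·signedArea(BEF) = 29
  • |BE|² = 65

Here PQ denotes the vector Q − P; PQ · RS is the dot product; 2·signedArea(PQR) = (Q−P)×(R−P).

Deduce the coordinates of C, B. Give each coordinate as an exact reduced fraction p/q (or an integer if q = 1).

1. B_x = -7  [line -5·x + 7·y + -14 = 0 ∩ |BE|² = 65]
2. B_y = -3  [line -5·x + 7·y + -14 = 0 ∩ |BE|² = 65]
   → B = (-7, -3)
3. C_x = -7/4  [2·signedArea(CBA) = 0 ∩ CB · DF = 91/8]
4. C_y = -13/2  [2·signedArea(CBA) = 0 ∩ CB · DF = 91/8]
   → C = (-7/4, -13/2)

B = (-7, -3)
C = (-7/4, -13/2)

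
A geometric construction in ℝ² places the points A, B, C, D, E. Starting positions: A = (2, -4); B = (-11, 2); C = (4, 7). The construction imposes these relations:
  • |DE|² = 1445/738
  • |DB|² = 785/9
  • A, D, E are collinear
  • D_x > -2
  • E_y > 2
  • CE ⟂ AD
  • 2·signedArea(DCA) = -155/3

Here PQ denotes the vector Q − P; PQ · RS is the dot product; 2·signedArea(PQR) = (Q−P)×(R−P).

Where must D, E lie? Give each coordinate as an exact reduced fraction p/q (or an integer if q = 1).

1. D_x = -5/3  [line 11·x + -2·y + 65/3 = 0 ∩ |DB|² = 785/9]
2. D_y = 5/3  [line 11·x + -2·y + 65/3 = 0 ∩ |DB|² = 785/9]
   → D = (-5/3, 5/3)
3. E_x = -199/82  [A, D, E are collinear ∩ CE ⟂ AD]
4. E_y = 233/82  [A, D, E are collinear ∩ CE ⟂ AD]
   → E = (-199/82, 233/82)

D = (-5/3, 5/3)
E = (-199/82, 233/82)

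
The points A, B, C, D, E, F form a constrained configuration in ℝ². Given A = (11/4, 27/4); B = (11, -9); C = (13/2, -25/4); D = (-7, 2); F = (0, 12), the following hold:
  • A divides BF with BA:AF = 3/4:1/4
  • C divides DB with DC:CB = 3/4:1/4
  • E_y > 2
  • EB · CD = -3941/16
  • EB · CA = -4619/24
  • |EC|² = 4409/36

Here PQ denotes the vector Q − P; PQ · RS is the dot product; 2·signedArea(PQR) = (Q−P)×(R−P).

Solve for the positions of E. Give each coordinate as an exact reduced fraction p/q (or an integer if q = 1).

1. E_x = -1/6  [EB · CD = -3941/16 ∩ EB · CA = -4619/24]
2. E_y = 31/12  [EB · CD = -3941/16 ∩ EB · CA = -4619/24]
   → E = (-1/6, 31/12)

E = (-1/6, 31/12)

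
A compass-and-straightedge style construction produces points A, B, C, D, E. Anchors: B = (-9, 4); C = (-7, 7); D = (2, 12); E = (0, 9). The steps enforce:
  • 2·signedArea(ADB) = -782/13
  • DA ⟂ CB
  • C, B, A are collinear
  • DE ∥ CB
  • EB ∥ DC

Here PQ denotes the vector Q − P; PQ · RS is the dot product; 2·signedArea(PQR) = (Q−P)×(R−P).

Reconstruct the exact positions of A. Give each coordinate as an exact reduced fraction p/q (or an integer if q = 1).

A = (-25/13, 190/13)

1. A_x = -25/13  [C, B, A are collinear ∩ DA ⟂ CB]
2. A_y = 190/13  [C, B, A are collinear ∩ DA ⟂ CB]
   → A = (-25/13, 190/13)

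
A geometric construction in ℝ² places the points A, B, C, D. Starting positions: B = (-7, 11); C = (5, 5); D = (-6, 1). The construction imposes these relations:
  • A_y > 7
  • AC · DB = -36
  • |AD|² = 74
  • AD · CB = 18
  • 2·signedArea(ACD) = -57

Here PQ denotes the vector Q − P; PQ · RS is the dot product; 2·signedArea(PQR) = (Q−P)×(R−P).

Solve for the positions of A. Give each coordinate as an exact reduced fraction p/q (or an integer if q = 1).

1. A_x = -1  [AC · DB = -36 ∩ 2·signedArea(ACD) = -57]
2. A_y = 8  [AC · DB = -36 ∩ 2·signedArea(ACD) = -57]
   → A = (-1, 8)

A = (-1, 8)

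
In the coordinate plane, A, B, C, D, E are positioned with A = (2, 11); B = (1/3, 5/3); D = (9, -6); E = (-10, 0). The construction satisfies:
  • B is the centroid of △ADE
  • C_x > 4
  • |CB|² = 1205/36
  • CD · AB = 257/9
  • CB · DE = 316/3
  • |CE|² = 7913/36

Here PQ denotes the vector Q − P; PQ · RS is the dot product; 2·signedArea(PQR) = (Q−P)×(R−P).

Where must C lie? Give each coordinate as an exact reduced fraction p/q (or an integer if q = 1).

C = (14/3, -13/6)

1. C_x = 14/3  [CB · DE = 316/3 ∩ CD · AB = 257/9]
2. C_y = -13/6  [CB · DE = 316/3 ∩ CD · AB = 257/9]
   → C = (14/3, -13/6)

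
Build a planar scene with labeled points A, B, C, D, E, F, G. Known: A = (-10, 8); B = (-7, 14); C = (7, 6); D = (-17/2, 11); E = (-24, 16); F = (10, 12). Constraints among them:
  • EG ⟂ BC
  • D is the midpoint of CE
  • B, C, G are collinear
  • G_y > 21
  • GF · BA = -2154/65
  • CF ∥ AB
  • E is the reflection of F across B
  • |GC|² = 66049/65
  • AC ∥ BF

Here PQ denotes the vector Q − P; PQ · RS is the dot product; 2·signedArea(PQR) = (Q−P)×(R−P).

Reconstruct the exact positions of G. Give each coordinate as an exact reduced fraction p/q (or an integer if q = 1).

G = (-1344/65, 1418/65)

1. G_x = -1344/65  [B, C, G are collinear ∩ EG ⟂ BC]
2. G_y = 1418/65  [B, C, G are collinear ∩ EG ⟂ BC]
   → G = (-1344/65, 1418/65)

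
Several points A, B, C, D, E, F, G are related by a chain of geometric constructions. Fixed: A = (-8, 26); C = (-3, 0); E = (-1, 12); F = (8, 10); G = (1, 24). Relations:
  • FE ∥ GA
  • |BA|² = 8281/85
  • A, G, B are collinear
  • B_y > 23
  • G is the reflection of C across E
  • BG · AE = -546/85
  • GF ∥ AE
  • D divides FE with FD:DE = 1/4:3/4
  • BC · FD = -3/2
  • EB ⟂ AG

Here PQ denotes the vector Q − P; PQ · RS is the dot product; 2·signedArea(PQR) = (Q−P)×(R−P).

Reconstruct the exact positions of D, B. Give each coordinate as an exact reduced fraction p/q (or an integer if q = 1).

1. D_x = 23/4  [D divides FE with FD:DE = 1/4:3/4]
2. D_y = 21/2  [D divides FE with FD:DE = 1/4:3/4]
   → D = (23/4, 21/2)
3. B_x = 139/85  [A, G, B are collinear ∩ EB ⟂ AG]
4. B_y = 2028/85  [A, G, B are collinear ∩ EB ⟂ AG]
   → B = (139/85, 2028/85)

B = (139/85, 2028/85)
D = (23/4, 21/2)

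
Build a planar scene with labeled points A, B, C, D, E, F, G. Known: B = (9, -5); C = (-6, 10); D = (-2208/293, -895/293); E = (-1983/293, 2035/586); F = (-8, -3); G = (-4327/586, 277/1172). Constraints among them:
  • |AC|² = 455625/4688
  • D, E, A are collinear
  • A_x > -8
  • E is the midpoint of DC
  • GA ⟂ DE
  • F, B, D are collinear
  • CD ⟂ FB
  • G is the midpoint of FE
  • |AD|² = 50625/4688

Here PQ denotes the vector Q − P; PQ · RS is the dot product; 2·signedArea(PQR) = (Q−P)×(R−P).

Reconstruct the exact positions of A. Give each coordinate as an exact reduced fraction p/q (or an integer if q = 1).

A = (-4191/586, 245/1172)

1. A_x = -4191/586  [D, E, A are collinear ∩ GA ⟂ DE]
2. A_y = 245/1172  [D, E, A are collinear ∩ GA ⟂ DE]
   → A = (-4191/586, 245/1172)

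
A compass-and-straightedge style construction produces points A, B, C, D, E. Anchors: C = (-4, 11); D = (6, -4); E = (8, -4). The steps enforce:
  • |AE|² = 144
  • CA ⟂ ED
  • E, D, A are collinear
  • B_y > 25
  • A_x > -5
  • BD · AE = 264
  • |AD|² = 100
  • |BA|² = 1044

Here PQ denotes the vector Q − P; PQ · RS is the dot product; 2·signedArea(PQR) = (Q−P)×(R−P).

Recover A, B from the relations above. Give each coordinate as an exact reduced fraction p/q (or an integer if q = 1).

A = (-4, -4)
B = (-16, 26)

1. A_x = -4  [E, D, A are collinear ∩ CA ⟂ ED]
2. A_y = -4  [E, D, A are collinear ∩ CA ⟂ ED]
   → A = (-4, -4)
3. B_x = -16  [BD · AE = 264]
4. B_y = 26  [|BA|² = 1044]
   → B = (-16, 26)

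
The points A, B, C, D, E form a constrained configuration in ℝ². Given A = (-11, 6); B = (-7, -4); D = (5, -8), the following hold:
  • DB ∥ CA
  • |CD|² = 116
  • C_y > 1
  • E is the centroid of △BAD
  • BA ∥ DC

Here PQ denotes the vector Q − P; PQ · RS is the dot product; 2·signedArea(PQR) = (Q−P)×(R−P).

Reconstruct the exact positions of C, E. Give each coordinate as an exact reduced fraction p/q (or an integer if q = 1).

C = (1, 2)
E = (-13/3, -2)

1. C_x = 1  [DB ∥ CA ∩ BA ∥ DC]
2. C_y = 2  [DB ∥ CA ∩ BA ∥ DC]
   → C = (1, 2)
3. E_x = -13/3  [E is the centroid of △BAD]
4. E_y = -2  [E is the centroid of △BAD]
   → E = (-13/3, -2)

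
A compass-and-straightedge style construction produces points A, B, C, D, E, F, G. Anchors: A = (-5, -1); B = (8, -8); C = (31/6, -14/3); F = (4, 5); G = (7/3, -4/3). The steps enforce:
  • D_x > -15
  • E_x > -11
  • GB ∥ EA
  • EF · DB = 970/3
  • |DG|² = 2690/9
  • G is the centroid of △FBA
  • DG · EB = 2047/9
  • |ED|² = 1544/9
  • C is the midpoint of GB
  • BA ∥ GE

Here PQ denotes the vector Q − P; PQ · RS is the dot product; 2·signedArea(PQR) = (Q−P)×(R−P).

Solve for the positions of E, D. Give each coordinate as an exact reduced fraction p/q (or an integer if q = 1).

1. E_x = -32/3  [GB ∥ EA ∩ BA ∥ GE]
2. E_y = 17/3  [GB ∥ EA ∩ BA ∥ GE]
   → E = (-32/3, 17/3)
3. D_x = -14  [DG · EB = 2047/9 ∩ EF · DB = 970/3]
4. D_y = -7  [DG · EB = 2047/9 ∩ EF · DB = 970/3]
   → D = (-14, -7)

D = (-14, -7)
E = (-32/3, 17/3)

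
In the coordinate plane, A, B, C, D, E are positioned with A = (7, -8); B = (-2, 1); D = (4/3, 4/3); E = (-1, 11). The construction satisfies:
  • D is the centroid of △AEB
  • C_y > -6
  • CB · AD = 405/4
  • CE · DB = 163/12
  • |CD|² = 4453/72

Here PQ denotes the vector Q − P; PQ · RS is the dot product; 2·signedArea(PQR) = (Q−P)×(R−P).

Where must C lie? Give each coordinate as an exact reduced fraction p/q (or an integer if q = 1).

C = (19/4, -23/4)

1. C_x = 19/4  [CB · AD = 405/4 ∩ CE · DB = 163/12]
2. C_y = -23/4  [CB · AD = 405/4 ∩ CE · DB = 163/12]
   → C = (19/4, -23/4)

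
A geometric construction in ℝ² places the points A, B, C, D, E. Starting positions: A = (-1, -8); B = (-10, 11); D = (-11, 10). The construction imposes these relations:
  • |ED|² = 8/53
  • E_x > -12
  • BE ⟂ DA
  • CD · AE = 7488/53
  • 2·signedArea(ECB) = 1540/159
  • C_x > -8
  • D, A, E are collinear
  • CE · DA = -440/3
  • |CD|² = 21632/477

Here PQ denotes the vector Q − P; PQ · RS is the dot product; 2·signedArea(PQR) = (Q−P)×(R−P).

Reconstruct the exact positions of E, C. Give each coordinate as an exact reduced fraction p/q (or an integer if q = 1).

C = (-1229/159, 218/53)
E = (-593/53, 548/53)

1. E_x = -593/53  [D, A, E are collinear ∩ BE ⟂ DA]
2. E_y = 548/53  [D, A, E are collinear ∩ BE ⟂ DA]
   → E = (-593/53, 548/53)
3. C_x = -1229/159  [line -10·x + 18·y + -454/3 = 0 ∩ |CD|² = 21632/477]
4. C_y = 218/53  [line -10·x + 18·y + -454/3 = 0 ∩ |CD|² = 21632/477]
   → C = (-1229/159, 218/53)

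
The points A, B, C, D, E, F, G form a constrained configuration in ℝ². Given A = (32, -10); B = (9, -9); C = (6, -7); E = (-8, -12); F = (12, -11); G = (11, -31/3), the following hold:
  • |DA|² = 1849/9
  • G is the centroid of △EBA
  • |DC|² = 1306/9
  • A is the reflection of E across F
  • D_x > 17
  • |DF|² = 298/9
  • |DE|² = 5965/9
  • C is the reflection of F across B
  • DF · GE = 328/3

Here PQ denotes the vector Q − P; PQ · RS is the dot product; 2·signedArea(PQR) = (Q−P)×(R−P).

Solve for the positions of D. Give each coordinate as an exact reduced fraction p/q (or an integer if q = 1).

1. D_x = 53/3  [line 19·x + 5/3·y + -319 = 0 ∩ |DC|² = 1306/9]
2. D_y = -10  [line 19·x + 5/3·y + -319 = 0 ∩ |DC|² = 1306/9]
   → D = (53/3, -10)

D = (53/3, -10)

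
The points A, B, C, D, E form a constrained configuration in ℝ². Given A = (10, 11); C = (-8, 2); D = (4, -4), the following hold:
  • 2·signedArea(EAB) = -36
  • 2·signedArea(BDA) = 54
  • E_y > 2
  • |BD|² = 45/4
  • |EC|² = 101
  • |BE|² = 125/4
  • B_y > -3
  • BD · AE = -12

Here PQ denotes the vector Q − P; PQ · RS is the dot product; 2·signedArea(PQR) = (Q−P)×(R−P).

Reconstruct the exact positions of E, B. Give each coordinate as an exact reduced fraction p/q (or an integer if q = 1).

1. B_x = 1  [line -15·x + 6·y + 30 = 0 ∩ |BD|² = 45/4]
2. B_y = -5/2  [line -15·x + 6·y + 30 = 0 ∩ |BD|² = 45/4]
   → B = (1, -5/2)
3. E_x = 2  [2·signedArea(EAB) = -36 ∩ BD · AE = -12]
4. E_y = 3  [2·signedArea(EAB) = -36 ∩ BD · AE = -12]
   → E = (2, 3)

B = (1, -5/2)
E = (2, 3)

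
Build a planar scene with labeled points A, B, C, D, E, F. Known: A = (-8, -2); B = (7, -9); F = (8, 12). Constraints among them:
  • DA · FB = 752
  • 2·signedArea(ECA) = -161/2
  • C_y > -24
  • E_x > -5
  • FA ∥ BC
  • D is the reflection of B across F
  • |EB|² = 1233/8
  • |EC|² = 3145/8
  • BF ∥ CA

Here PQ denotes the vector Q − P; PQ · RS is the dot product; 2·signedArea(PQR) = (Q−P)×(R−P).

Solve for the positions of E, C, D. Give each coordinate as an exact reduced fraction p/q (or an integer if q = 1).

1. C_x = -9  [BF ∥ CA ∩ FA ∥ BC]
2. C_y = -23  [BF ∥ CA ∩ FA ∥ BC]
   → C = (-9, -23)
3. D_x = 9  [D is the reflection of B across F]
4. D_y = 33  [D is the reflection of B across F]
   → D = (9, 33)
5. E_x = -17/4  [line -21·x + 1·y + -171/2 = 0 ∩ |EC|² = 3145/8]
6. E_y = -15/4  [line -21·x + 1·y + -171/2 = 0 ∩ |EC|² = 3145/8]
   → E = (-17/4, -15/4)

C = (-9, -23)
D = (9, 33)
E = (-17/4, -15/4)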